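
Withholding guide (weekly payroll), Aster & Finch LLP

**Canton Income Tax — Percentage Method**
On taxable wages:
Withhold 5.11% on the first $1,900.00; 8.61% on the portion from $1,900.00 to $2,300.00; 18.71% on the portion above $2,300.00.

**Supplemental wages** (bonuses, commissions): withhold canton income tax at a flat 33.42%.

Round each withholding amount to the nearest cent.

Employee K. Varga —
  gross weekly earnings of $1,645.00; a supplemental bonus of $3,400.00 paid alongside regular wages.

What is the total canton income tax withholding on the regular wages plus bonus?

Canton Income Tax: taxable = $1,645.00
  5.11% × $1,645.00 = $84.06
Supplemental (33.42% flat on bonus): 33.42% × $3,400.00 = $1,136.28
Total canton income tax: $84.06 + $1,136.28 = $1,220.34

$1,220.34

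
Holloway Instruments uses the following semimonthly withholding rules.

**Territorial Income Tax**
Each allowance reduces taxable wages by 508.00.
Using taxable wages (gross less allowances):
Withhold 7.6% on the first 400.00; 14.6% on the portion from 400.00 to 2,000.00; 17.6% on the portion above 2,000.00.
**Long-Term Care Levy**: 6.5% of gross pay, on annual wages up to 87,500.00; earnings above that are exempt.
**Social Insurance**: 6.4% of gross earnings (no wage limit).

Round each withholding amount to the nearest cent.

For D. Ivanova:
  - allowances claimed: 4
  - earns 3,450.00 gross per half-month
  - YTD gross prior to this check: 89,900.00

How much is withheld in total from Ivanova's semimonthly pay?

399.83

Territorial Income Tax: taxable = 3,450.00 − 4×508.00 = 1,418.00
  30.40 + 14.6% × (1,418.00 − 400.00) = 30.40 + 14.6% × 1,018.00 = 179.03
Long-Term Care Levy: YTD 89,900.00 ≥ cap 87,500.00 → 0.00
Social Insurance: 6.4% × 3,450.00 = 220.80
Total: 179.03 + 0.00 + 220.80 = 399.83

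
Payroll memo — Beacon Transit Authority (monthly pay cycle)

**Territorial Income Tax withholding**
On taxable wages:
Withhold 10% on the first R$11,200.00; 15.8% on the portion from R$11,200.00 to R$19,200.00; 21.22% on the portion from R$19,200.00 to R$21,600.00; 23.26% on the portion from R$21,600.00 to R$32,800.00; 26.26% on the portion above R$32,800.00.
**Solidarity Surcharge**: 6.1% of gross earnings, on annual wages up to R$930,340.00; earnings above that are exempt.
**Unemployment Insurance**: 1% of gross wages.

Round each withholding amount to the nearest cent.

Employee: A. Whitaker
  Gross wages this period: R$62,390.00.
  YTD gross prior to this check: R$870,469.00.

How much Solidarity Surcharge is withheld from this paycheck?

Solidarity Surcharge: cap R$930,340.00 − YTD R$870,469.00 = R$59,871.00 subject; 6.1% × R$59,871.00 = R$3,652.13

R$3,652.13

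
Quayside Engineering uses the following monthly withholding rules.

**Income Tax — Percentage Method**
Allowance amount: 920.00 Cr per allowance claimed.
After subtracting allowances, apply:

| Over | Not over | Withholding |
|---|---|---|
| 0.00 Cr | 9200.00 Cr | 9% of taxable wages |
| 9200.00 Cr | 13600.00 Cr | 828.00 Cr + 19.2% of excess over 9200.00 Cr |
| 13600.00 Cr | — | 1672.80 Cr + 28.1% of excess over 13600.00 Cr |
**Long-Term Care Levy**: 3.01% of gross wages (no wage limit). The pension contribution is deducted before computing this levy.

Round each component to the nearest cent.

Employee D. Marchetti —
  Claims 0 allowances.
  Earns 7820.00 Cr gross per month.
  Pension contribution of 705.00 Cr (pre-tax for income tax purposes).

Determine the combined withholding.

854.51 Cr

Income Tax: taxable = 7820.00 Cr − 705.00 Cr = 7115.00 Cr
  9% × 7115.00 Cr = 640.35 Cr
Long-Term Care Levy: 3.01% × 7115.00 Cr = 214.16 Cr
Total: 640.35 Cr + 214.16 Cr = 854.51 Cr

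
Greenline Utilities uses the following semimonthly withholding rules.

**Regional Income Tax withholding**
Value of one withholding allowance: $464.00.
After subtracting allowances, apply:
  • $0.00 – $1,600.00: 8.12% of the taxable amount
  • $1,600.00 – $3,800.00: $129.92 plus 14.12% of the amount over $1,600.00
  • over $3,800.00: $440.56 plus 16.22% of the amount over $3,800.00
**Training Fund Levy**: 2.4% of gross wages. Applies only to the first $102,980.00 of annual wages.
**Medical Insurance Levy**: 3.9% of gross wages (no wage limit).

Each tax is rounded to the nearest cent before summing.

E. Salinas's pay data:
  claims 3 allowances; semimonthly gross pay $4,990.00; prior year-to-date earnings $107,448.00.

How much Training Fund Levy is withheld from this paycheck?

Training Fund Levy: YTD $107,448.00 ≥ cap $102,980.00 → $0.00

$0.00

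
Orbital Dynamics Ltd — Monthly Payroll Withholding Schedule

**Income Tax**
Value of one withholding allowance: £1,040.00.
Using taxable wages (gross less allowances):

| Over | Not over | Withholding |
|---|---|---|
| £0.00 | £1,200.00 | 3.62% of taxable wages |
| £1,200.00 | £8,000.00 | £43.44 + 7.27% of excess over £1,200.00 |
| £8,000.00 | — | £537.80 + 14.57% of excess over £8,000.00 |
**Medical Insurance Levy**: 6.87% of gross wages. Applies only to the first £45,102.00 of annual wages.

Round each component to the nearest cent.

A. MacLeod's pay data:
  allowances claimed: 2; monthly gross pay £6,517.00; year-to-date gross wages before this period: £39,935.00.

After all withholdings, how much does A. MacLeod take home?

£5,883.26

Income Tax: taxable = £6,517.00 − 2×£1,040.00 = £4,437.00
  £43.44 + 7.27% × (£4,437.00 − £1,200.00) = £43.44 + 7.27% × £3,237.00 = £278.77
Medical Insurance Levy: cap £45,102.00 − YTD £39,935.00 = £5,167.00 subject; 6.87% × £5,167.00 = £354.97
Total withheld: £278.77 + £354.97 = £633.74
Net pay: £6,517.00 − £633.74 = £5,883.26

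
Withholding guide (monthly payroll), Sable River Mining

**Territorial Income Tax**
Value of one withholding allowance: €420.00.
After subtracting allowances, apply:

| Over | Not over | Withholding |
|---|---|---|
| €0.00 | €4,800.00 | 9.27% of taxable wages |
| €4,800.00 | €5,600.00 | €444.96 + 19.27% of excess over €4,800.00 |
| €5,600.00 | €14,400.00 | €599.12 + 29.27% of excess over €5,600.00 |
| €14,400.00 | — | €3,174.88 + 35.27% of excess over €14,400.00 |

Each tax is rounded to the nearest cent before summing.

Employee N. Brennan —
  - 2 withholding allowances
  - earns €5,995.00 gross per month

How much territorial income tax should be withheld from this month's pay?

€513.37

Territorial Income Tax: taxable = €5,995.00 − 2×€420.00 = €5,155.00
  €444.96 + 19.27% × (€5,155.00 − €4,800.00) = €444.96 + 19.27% × €355.00 = €513.37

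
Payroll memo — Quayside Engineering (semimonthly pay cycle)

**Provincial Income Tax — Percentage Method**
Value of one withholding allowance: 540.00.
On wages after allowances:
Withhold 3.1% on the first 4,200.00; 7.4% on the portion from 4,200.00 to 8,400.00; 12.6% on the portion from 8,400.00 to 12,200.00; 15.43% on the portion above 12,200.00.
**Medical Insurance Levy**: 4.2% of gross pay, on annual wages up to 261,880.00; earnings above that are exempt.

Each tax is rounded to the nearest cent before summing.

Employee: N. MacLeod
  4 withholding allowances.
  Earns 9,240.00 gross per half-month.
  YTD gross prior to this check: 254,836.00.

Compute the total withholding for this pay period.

639.17

Provincial Income Tax: taxable = 9,240.00 − 4×540.00 = 7,080.00
  130.20 + 7.4% × (7,080.00 − 4,200.00) = 130.20 + 7.4% × 2,880.00 = 343.32
Medical Insurance Levy: cap 261,880.00 − YTD 254,836.00 = 7,044.00 subject; 4.2% × 7,044.00 = 295.85
Total: 343.32 + 295.85 = 639.17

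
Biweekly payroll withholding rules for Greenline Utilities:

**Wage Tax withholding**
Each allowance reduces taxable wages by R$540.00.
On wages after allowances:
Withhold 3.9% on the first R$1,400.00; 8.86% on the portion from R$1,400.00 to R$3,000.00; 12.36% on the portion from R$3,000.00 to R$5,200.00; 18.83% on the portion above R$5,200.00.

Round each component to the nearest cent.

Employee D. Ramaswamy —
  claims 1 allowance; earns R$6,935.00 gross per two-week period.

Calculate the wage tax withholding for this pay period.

Wage Tax: taxable = R$6,935.00 − 1×R$540.00 = R$6,395.00
  R$468.28 + 18.83% × (R$6,395.00 − R$5,200.00) = R$468.28 + 18.83% × R$1,195.00 = R$693.30

R$693.30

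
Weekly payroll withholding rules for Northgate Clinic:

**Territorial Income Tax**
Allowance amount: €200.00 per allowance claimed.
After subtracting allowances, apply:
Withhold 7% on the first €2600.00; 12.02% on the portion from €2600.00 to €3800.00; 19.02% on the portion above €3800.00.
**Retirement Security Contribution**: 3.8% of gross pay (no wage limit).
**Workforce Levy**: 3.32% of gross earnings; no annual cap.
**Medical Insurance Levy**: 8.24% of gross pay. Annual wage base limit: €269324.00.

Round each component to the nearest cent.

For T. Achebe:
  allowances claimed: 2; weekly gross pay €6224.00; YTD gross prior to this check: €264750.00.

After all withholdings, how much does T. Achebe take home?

€4692.75

Territorial Income Tax: taxable = €6224.00 − 2×€200.00 = €5824.00
  €326.24 + 19.02% × (€5824.00 − €3800.00) = €326.24 + 19.02% × €2024.00 = €711.20
Retirement Security Contribution: 3.8% × €6224.00 = €236.51
Workforce Levy: 3.32% × €6224.00 = €206.64
Medical Insurance Levy: cap €269324.00 − YTD €264750.00 = €4574.00 subject; 8.24% × €4574.00 = €376.90
Total withheld: €711.20 + €236.51 + €206.64 + €376.90 = €1531.25
Net pay: €6224.00 − €1531.25 = €4692.75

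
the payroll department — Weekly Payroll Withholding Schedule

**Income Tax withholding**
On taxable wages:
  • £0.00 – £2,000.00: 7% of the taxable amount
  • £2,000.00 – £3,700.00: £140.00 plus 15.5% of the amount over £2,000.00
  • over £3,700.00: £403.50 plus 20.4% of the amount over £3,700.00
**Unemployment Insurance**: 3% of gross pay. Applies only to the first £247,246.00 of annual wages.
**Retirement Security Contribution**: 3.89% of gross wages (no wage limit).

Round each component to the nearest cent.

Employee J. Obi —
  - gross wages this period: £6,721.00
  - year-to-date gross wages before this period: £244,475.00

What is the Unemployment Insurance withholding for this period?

£83.13

Unemployment Insurance: cap £247,246.00 − YTD £244,475.00 = £2,771.00 subject; 3% × £2,771.00 = £83.13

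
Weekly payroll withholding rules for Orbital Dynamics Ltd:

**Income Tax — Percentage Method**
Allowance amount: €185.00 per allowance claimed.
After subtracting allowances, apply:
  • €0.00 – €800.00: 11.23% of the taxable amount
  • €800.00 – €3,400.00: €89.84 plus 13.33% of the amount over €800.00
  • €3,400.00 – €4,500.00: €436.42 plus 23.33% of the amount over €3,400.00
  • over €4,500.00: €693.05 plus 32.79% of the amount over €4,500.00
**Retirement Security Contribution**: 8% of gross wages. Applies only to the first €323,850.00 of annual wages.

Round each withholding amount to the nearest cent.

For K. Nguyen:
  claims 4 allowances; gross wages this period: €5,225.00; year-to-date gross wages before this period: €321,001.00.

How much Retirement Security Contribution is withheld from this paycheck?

Retirement Security Contribution: cap €323,850.00 − YTD €321,001.00 = €2,849.00 subject; 8% × €2,849.00 = €227.92

€227.92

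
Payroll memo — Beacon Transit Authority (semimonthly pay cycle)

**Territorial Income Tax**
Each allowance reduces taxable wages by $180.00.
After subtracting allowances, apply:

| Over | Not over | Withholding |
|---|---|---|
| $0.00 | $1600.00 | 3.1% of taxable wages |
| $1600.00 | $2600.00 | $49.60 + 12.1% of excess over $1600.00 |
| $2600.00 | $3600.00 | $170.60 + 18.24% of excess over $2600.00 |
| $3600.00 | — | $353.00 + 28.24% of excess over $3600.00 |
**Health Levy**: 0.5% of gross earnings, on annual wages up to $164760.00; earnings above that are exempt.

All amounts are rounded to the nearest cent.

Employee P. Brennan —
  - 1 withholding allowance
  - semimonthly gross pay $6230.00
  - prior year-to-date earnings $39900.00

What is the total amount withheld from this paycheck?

Territorial Income Tax: taxable = $6230.00 − 1×$180.00 = $6050.00
  $353.00 + 28.24% × ($6050.00 − $3600.00) = $353.00 + 28.24% × $2450.00 = $1044.88
Health Levy: 0.5% × $6230.00 = $31.15
Total: $1044.88 + $31.15 = $1076.03

$1076.03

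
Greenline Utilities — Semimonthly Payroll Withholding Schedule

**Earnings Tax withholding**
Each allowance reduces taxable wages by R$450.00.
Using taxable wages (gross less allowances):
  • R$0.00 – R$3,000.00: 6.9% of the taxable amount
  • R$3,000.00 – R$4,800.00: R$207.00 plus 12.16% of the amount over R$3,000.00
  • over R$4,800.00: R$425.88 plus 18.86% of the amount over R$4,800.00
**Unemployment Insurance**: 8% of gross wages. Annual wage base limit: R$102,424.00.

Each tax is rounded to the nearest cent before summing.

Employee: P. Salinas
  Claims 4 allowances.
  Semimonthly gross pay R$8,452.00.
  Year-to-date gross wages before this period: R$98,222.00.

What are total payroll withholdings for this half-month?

R$1,111.33

Earnings Tax: taxable = R$8,452.00 − 4×R$450.00 = R$6,652.00
  R$425.88 + 18.86% × (R$6,652.00 − R$4,800.00) = R$425.88 + 18.86% × R$1,852.00 = R$775.17
Unemployment Insurance: cap R$102,424.00 − YTD R$98,222.00 = R$4,202.00 subject; 8% × R$4,202.00 = R$336.16
Total: R$775.17 + R$336.16 = R$1,111.33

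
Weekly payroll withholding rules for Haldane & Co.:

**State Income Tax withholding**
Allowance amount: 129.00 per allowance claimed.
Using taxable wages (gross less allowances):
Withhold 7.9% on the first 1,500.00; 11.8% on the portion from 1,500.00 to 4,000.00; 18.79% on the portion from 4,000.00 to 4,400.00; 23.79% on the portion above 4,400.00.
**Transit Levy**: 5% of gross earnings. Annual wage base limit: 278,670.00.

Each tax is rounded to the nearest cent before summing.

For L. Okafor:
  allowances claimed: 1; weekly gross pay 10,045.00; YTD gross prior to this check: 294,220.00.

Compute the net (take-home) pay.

8,244.08

State Income Tax: taxable = 10,045.00 − 1×129.00 = 9,916.00
  488.66 + 23.79% × (9,916.00 − 4,400.00) = 488.66 + 23.79% × 5,516.00 = 1,800.92
Transit Levy: YTD 294,220.00 ≥ cap 278,670.00 → 0.00
Total withheld: 1,800.92 + 0.00 = 1,800.92
Net pay: 10,045.00 − 1,800.92 = 8,244.08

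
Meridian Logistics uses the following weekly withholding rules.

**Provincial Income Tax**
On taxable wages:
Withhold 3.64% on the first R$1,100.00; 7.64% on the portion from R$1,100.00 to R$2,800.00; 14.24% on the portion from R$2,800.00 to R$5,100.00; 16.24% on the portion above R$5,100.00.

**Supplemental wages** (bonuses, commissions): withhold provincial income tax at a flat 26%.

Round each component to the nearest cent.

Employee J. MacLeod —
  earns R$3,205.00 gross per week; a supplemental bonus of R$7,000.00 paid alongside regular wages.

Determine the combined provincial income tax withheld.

Provincial Income Tax: taxable = R$3,205.00
  R$169.92 + 14.24% × (R$3,205.00 − R$2,800.00) = R$169.92 + 14.24% × R$405.00 = R$227.59
Supplemental (26% flat on bonus): 26% × R$7,000.00 = R$1,820.00
Total provincial income tax: R$227.59 + R$1,820.00 = R$2,047.59

R$2,047.59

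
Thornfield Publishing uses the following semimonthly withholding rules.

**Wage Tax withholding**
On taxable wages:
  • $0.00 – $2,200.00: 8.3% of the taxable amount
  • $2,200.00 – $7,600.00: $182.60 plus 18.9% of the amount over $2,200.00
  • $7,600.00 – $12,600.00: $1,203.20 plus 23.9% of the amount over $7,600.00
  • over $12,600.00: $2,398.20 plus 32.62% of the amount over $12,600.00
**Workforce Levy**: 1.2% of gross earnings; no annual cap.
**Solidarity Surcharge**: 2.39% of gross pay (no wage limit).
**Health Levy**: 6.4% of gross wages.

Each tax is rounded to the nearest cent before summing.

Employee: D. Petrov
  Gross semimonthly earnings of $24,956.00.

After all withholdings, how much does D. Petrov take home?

$16,034.17

Wage Tax: taxable = $24,956.00
  $2,398.20 + 32.62% × ($24,956.00 − $12,600.00) = $2,398.20 + 32.62% × $12,356.00 = $6,428.73
Workforce Levy: 1.2% × $24,956.00 = $299.47
Solidarity Surcharge: 2.39% × $24,956.00 = $596.45
Health Levy: 6.4% × $24,956.00 = $1,597.18
Total withheld: $6,428.73 + $299.47 + $596.45 + $1,597.18 = $8,921.83
Net pay: $24,956.00 − $8,921.83 = $16,034.17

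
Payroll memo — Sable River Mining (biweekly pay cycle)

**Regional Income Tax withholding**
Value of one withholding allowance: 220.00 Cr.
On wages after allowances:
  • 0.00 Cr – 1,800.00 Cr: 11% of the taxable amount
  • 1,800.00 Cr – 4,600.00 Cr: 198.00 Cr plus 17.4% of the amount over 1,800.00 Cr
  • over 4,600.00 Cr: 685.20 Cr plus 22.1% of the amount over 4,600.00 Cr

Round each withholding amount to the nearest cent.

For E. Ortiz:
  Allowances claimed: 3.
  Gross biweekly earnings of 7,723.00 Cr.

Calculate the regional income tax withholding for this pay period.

Regional Income Tax: taxable = 7,723.00 Cr − 3×220.00 Cr = 7,063.00 Cr
  685.20 Cr + 22.1% × (7,063.00 Cr − 4,600.00 Cr) = 685.20 Cr + 22.1% × 2,463.00 Cr = 1,229.52 Cr

1,229.52 Cr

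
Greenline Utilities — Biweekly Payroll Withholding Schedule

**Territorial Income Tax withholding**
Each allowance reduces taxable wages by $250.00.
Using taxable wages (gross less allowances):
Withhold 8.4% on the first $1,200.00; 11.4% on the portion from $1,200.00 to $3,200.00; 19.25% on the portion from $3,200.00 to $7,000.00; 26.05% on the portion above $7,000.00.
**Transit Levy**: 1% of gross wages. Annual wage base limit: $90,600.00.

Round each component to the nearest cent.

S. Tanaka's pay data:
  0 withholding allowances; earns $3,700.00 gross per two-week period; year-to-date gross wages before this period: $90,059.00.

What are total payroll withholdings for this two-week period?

Territorial Income Tax: taxable = $3,700.00
  $328.80 + 19.25% × ($3,700.00 − $3,200.00) = $328.80 + 19.25% × $500.00 = $425.05
Transit Levy: cap $90,600.00 − YTD $90,059.00 = $541.00 subject; 1% × $541.00 = $5.41
Total: $425.05 + $5.41 = $430.46

$430.46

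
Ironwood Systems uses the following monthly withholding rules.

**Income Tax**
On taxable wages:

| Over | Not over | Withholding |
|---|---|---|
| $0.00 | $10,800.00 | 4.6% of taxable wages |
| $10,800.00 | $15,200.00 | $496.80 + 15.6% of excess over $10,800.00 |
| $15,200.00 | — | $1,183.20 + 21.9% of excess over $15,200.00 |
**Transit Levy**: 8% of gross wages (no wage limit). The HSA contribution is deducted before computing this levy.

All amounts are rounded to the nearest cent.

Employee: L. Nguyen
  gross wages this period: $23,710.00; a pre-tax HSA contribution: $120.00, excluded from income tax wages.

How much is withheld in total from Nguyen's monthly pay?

Income Tax: taxable = $23,710.00 − $120.00 = $23,590.00
  $1,183.20 + 21.9% × ($23,590.00 − $15,200.00) = $1,183.20 + 21.9% × $8,390.00 = $3,020.61
Transit Levy: 8% × $23,590.00 = $1,887.20
Total: $3,020.61 + $1,887.20 = $4,907.81

$4,907.81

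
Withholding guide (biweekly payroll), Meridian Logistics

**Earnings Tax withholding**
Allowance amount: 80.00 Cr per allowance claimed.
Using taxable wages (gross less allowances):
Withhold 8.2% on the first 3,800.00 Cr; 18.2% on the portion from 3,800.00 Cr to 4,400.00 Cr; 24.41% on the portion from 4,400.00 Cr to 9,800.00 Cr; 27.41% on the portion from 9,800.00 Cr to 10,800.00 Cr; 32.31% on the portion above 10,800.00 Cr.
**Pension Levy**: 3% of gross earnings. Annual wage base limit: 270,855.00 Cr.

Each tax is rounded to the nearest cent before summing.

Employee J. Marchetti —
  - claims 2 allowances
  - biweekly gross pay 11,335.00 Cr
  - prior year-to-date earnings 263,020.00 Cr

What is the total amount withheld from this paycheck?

2,369.25 Cr

Earnings Tax: taxable = 11,335.00 Cr − 2×80.00 Cr = 11,175.00 Cr
  2,013.04 Cr + 32.31% × (11,175.00 Cr − 10,800.00 Cr) = 2,013.04 Cr + 32.31% × 375.00 Cr = 2,134.20 Cr
Pension Levy: cap 270,855.00 Cr − YTD 263,020.00 Cr = 7,835.00 Cr subject; 3% × 7,835.00 Cr = 235.05 Cr
Total: 2,134.20 Cr + 235.05 Cr = 2,369.25 Cr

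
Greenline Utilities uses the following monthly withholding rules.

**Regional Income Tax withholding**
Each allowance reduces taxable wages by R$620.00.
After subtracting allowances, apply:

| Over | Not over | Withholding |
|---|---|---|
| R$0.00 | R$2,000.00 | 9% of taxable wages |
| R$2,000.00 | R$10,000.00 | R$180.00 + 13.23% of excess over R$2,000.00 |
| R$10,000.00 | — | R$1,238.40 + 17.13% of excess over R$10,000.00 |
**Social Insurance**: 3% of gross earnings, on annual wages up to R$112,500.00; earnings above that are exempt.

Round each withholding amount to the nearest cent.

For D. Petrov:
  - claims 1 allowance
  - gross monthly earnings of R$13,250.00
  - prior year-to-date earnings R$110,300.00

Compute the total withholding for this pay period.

Regional Income Tax: taxable = R$13,250.00 − 1×R$620.00 = R$12,630.00
  R$1,238.40 + 17.13% × (R$12,630.00 − R$10,000.00) = R$1,238.40 + 17.13% × R$2,630.00 = R$1,688.92
Social Insurance: cap R$112,500.00 − YTD R$110,300.00 = R$2,200.00 subject; 3% × R$2,200.00 = R$66.00
Total: R$1,688.92 + R$66.00 = R$1,754.92

R$1,754.92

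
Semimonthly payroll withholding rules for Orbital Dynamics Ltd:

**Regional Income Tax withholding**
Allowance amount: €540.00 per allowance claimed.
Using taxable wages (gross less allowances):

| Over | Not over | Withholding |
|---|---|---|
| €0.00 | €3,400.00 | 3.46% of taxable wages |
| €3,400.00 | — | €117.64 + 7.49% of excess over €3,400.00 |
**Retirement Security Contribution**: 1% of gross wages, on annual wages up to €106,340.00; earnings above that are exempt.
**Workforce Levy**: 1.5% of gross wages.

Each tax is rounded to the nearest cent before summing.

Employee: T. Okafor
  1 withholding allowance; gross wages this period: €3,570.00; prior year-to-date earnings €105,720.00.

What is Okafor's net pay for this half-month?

€3,405.41

Regional Income Tax: taxable = €3,570.00 − 1×€540.00 = €3,030.00
  3.46% × €3,030.00 = €104.84
Retirement Security Contribution: cap €106,340.00 − YTD €105,720.00 = €620.00 subject; 1% × €620.00 = €6.20
Workforce Levy: 1.5% × €3,570.00 = €53.55
Total withheld: €104.84 + €6.20 + €53.55 = €164.59
Net pay: €3,570.00 − €164.59 = €3,405.41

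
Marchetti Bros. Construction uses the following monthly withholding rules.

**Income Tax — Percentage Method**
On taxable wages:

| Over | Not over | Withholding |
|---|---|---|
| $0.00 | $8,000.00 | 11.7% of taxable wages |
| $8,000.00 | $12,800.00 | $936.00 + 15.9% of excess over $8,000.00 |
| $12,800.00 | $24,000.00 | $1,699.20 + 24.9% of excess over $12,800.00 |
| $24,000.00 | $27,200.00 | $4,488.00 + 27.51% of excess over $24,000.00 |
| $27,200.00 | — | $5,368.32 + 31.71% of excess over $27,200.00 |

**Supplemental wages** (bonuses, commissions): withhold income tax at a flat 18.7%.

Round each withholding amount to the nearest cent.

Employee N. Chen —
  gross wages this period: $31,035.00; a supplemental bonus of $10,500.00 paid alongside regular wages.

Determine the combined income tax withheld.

$8,547.90

Income Tax: taxable = $31,035.00
  $5,368.32 + 31.71% × ($31,035.00 − $27,200.00) = $5,368.32 + 31.71% × $3,835.00 = $6,584.40
Supplemental (18.7% flat on bonus): 18.7% × $10,500.00 = $1,963.50
Total income tax: $6,584.40 + $1,963.50 = $8,547.90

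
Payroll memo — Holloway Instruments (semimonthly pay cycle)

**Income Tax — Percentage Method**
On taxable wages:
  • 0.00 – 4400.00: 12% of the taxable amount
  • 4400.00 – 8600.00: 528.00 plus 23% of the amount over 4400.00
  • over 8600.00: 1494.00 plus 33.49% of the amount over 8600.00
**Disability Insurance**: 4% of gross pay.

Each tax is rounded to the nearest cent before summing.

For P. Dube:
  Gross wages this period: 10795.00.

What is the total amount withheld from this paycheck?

Income Tax: taxable = 10795.00
  1494.00 + 33.49% × (10795.00 − 8600.00) = 1494.00 + 33.49% × 2195.00 = 2229.11
Disability Insurance: 4% × 10795.00 = 431.80
Total: 2229.11 + 431.80 = 2660.91

2660.91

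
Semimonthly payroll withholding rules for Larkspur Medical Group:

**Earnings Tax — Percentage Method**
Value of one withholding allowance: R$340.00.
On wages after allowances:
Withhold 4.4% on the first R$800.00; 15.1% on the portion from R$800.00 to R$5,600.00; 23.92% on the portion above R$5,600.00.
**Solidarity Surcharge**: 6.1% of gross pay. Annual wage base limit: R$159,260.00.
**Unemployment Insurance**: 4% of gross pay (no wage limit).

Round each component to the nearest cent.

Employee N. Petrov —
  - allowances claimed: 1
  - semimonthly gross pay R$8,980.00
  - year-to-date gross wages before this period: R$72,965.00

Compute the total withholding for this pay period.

R$2,394.15

Earnings Tax: taxable = R$8,980.00 − 1×R$340.00 = R$8,640.00
  R$760.00 + 23.92% × (R$8,640.00 − R$5,600.00) = R$760.00 + 23.92% × R$3,040.00 = R$1,487.17
Solidarity Surcharge: 6.1% × R$8,980.00 = R$547.78
Unemployment Insurance: 4% × R$8,980.00 = R$359.20
Total: R$1,487.17 + R$547.78 + R$359.20 = R$2,394.15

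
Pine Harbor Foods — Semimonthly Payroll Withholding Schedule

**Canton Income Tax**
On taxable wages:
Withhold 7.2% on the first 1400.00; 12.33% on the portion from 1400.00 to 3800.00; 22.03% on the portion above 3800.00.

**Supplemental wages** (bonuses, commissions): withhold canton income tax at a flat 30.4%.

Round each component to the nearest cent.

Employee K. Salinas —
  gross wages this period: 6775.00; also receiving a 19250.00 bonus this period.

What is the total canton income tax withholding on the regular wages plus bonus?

6904.11

Canton Income Tax: taxable = 6775.00
  396.72 + 22.03% × (6775.00 − 3800.00) = 396.72 + 22.03% × 2975.00 = 1052.11
Supplemental (30.4% flat on bonus): 30.4% × 19250.00 = 5852.00
Total canton income tax: 1052.11 + 5852.00 = 6904.11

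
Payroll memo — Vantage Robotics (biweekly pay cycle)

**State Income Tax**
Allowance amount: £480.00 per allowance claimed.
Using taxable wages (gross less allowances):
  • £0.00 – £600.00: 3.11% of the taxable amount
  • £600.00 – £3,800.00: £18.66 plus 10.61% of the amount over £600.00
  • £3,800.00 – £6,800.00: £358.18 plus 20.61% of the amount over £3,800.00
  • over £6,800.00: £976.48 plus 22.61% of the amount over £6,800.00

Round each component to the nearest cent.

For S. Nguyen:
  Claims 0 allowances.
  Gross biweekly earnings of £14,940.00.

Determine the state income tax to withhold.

£2,816.93

State Income Tax: taxable = £14,940.00
  £976.48 + 22.61% × (£14,940.00 − £6,800.00) = £976.48 + 22.61% × £8,140.00 = £2,816.93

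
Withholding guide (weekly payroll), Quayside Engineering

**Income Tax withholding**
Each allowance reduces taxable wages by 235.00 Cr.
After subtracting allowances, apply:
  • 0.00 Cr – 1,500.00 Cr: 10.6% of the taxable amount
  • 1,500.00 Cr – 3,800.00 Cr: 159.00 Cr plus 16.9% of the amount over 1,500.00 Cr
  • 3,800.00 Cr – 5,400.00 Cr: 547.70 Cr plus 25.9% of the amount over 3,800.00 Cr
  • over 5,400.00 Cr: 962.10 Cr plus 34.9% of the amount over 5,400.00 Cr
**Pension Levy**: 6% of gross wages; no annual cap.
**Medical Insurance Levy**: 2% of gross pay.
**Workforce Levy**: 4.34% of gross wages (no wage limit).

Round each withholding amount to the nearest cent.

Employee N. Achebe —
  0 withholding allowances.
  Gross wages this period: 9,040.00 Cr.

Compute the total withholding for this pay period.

Income Tax: taxable = 9,040.00 Cr
  962.10 Cr + 34.9% × (9,040.00 Cr − 5,400.00 Cr) = 962.10 Cr + 34.9% × 3,640.00 Cr = 2,232.46 Cr
Pension Levy: 6% × 9,040.00 Cr = 542.40 Cr
Medical Insurance Levy: 2% × 9,040.00 Cr = 180.80 Cr
Workforce Levy: 4.34% × 9,040.00 Cr = 392.34 Cr
Total: 2,232.46 Cr + 542.40 Cr + 180.80 Cr + 392.34 Cr = 3,348.00 Cr

3,348.00 Cr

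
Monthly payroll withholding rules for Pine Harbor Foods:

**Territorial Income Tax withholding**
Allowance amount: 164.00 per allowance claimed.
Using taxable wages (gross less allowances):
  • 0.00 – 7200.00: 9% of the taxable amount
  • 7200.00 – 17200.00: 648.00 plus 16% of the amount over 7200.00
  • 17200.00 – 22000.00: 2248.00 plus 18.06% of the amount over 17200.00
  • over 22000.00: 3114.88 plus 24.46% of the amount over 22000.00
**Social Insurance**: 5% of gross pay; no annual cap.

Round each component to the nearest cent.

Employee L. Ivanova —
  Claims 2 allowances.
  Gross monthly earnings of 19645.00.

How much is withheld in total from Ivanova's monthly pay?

Territorial Income Tax: taxable = 19645.00 − 2×164.00 = 19317.00
  2248.00 + 18.06% × (19317.00 − 17200.00) = 2248.00 + 18.06% × 2117.00 = 2630.33
Social Insurance: 5% × 19645.00 = 982.25
Total: 2630.33 + 982.25 = 3612.58

3612.58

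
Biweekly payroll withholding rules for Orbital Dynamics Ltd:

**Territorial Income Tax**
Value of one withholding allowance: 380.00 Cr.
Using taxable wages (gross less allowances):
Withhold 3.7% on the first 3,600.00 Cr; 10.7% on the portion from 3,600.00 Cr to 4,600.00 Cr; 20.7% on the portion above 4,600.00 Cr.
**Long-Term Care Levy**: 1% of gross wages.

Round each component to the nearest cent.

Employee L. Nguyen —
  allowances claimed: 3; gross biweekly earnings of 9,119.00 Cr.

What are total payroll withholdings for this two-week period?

Territorial Income Tax: taxable = 9,119.00 Cr − 3×380.00 Cr = 7,979.00 Cr
  240.20 Cr + 20.7% × (7,979.00 Cr − 4,600.00 Cr) = 240.20 Cr + 20.7% × 3,379.00 Cr = 939.65 Cr
Long-Term Care Levy: 1% × 9,119.00 Cr = 91.19 Cr
Total: 939.65 Cr + 91.19 Cr = 1,030.84 Cr

1,030.84 Cr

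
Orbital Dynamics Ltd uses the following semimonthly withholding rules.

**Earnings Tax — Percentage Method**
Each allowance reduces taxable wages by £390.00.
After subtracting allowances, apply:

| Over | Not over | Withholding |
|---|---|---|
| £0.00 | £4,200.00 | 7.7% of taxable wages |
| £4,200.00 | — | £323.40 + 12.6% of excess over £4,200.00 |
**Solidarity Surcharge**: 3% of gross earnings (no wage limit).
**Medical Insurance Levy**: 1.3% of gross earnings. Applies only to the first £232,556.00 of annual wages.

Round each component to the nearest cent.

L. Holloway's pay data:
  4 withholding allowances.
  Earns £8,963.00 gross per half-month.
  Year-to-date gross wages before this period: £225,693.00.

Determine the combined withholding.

£1,085.09

Earnings Tax: taxable = £8,963.00 − 4×£390.00 = £7,403.00
  £323.40 + 12.6% × (£7,403.00 − £4,200.00) = £323.40 + 12.6% × £3,203.00 = £726.98
Solidarity Surcharge: 3% × £8,963.00 = £268.89
Medical Insurance Levy: cap £232,556.00 − YTD £225,693.00 = £6,863.00 subject; 1.3% × £6,863.00 = £89.22
Total: £726.98 + £268.89 + £89.22 = £1,085.09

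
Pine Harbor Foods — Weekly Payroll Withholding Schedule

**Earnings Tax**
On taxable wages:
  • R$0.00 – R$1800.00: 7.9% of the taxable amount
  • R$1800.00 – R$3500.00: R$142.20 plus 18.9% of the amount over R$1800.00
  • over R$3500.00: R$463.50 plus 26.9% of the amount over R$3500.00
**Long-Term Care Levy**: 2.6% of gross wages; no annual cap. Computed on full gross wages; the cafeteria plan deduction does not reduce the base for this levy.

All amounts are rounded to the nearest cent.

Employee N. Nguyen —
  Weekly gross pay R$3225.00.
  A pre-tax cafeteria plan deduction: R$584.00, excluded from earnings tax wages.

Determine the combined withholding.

Earnings Tax: taxable = R$3225.00 − R$584.00 = R$2641.00
  R$142.20 + 18.9% × (R$2641.00 − R$1800.00) = R$142.20 + 18.9% × R$841.00 = R$301.15
Long-Term Care Levy: 2.6% × R$3225.00 = R$83.85
Total: R$301.15 + R$83.85 = R$385.00

R$385.00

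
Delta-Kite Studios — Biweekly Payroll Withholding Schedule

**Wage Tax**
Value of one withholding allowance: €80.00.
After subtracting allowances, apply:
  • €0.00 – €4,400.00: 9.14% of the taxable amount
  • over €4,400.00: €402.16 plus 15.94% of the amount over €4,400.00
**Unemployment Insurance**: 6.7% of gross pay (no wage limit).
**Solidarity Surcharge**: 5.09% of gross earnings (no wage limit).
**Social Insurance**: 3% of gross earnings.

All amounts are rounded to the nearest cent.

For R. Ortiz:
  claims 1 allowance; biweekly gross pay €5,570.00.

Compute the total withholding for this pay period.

€1,399.71

Wage Tax: taxable = €5,570.00 − 1×€80.00 = €5,490.00
  €402.16 + 15.94% × (€5,490.00 − €4,400.00) = €402.16 + 15.94% × €1,090.00 = €575.91
Unemployment Insurance: 6.7% × €5,570.00 = €373.19
Solidarity Surcharge: 5.09% × €5,570.00 = €283.51
Social Insurance: 3% × €5,570.00 = €167.10
Total: €575.91 + €373.19 + €283.51 + €167.10 = €1,399.71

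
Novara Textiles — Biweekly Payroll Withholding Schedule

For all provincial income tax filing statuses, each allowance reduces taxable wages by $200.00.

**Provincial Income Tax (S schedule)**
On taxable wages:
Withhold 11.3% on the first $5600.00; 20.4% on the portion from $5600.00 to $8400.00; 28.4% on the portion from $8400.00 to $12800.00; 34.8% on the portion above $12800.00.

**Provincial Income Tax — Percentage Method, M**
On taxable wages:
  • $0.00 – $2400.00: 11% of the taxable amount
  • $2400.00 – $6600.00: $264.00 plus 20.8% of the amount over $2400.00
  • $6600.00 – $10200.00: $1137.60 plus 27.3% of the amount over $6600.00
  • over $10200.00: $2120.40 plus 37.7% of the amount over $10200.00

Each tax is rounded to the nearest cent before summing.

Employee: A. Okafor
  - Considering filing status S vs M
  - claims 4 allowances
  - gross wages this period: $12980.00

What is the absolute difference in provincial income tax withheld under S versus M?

Provincial Income Tax (S): taxable = $12980.00 − 4×$200.00 = $12180.00
  $1204.00 + 28.4% × ($12180.00 − $8400.00) = $1204.00 + 28.4% × $3780.00 = $2277.52
Provincial Income Tax (M): taxable = $12980.00 − 4×$200.00 = $12180.00
  $2120.40 + 37.7% × ($12180.00 − $10200.00) = $2120.40 + 37.7% × $1980.00 = $2866.86
Difference: |$2277.52 − $2866.86| = $589.34 (higher under M)

$589.34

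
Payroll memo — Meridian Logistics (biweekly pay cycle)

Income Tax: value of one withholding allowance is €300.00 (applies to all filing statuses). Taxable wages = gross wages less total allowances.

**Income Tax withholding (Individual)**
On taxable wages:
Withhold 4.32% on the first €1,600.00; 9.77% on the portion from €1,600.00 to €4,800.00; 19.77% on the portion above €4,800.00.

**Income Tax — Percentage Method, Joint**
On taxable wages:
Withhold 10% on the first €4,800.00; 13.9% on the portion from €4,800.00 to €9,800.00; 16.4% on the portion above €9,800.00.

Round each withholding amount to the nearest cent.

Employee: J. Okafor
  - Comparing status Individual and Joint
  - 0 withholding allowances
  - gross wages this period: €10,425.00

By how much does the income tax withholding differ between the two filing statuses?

Income Tax (Individual): taxable = €10,425.00
  €381.76 + 19.77% × (€10,425.00 − €4,800.00) = €381.76 + 19.77% × €5,625.00 = €1,493.82
Income Tax (Joint): taxable = €10,425.00
  €1,175.00 + 16.4% × (€10,425.00 − €9,800.00) = €1,175.00 + 16.4% × €625.00 = €1,277.50
Difference: |€1,493.82 − €1,277.50| = €216.32 (higher under Individual)

€216.32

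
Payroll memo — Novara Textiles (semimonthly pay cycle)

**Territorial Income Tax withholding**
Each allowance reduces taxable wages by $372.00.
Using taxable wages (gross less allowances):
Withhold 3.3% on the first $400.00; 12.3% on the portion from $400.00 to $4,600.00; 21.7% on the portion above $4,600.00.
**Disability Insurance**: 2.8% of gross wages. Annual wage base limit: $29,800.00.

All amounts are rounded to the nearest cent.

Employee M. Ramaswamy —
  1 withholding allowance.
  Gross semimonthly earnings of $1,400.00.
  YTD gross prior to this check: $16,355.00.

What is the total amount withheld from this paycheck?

$129.64

Territorial Income Tax: taxable = $1,400.00 − 1×$372.00 = $1,028.00
  $13.20 + 12.3% × ($1,028.00 − $400.00) = $13.20 + 12.3% × $628.00 = $90.44
Disability Insurance: 2.8% × $1,400.00 = $39.20
Total: $90.44 + $39.20 = $129.64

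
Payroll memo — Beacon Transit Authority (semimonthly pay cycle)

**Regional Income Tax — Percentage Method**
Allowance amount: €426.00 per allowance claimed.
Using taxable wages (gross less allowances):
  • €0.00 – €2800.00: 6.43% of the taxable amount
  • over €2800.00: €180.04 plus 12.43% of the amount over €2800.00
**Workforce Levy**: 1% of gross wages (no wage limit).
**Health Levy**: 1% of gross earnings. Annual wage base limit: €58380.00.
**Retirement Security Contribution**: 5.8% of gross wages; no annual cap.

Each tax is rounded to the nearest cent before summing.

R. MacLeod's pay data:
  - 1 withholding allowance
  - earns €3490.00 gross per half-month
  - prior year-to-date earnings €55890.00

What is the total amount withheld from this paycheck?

Regional Income Tax: taxable = €3490.00 − 1×€426.00 = €3064.00
  €180.04 + 12.43% × (€3064.00 − €2800.00) = €180.04 + 12.43% × €264.00 = €212.86
Workforce Levy: 1% × €3490.00 = €34.90
Health Levy: cap €58380.00 − YTD €55890.00 = €2490.00 subject; 1% × €2490.00 = €24.90
Retirement Security Contribution: 5.8% × €3490.00 = €202.42
Total: €212.86 + €34.90 + €24.90 + €202.42 = €475.08

€475.08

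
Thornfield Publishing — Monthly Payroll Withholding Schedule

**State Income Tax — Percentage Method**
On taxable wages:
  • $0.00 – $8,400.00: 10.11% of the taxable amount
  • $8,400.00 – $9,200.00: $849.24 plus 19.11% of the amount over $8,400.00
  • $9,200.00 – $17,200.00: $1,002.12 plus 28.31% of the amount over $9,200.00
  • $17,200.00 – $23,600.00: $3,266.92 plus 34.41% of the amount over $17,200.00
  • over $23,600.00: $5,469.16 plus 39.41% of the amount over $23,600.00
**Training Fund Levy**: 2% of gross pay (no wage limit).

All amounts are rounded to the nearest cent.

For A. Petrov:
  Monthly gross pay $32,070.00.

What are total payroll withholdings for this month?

State Income Tax: taxable = $32,070.00
  $5,469.16 + 39.41% × ($32,070.00 − $23,600.00) = $5,469.16 + 39.41% × $8,470.00 = $8,807.19
Training Fund Levy: 2% × $32,070.00 = $641.40
Total: $8,807.19 + $641.40 = $9,448.59

$9,448.59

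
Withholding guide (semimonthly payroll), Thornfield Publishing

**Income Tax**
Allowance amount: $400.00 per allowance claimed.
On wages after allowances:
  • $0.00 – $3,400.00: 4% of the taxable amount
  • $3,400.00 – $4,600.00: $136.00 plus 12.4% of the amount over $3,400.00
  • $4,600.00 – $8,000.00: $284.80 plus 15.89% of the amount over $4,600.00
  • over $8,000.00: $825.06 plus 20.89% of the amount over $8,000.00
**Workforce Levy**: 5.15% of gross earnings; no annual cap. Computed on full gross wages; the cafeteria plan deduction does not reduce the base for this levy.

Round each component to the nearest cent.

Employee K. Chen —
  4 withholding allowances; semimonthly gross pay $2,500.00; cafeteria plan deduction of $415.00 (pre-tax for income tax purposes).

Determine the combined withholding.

$148.15

Income Tax: taxable = $2,500.00 − $415.00 − 4×$400.00 = $485.00
  4% × $485.00 = $19.40
Workforce Levy: 5.15% × $2,500.00 = $128.75
Total: $19.40 + $128.75 = $148.15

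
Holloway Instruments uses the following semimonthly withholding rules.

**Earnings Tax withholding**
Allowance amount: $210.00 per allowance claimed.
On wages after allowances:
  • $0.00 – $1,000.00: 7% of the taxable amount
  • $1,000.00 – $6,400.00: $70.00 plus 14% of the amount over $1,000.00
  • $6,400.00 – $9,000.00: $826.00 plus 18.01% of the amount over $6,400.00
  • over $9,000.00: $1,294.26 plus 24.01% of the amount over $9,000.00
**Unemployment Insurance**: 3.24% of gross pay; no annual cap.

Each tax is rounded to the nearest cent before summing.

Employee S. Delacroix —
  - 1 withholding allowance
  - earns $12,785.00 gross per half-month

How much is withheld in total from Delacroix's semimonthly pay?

$2,566.85

Earnings Tax: taxable = $12,785.00 − 1×$210.00 = $12,575.00
  $1,294.26 + 24.01% × ($12,575.00 − $9,000.00) = $1,294.26 + 24.01% × $3,575.00 = $2,152.62
Unemployment Insurance: 3.24% × $12,785.00 = $414.23
Total: $2,152.62 + $414.23 = $2,566.85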